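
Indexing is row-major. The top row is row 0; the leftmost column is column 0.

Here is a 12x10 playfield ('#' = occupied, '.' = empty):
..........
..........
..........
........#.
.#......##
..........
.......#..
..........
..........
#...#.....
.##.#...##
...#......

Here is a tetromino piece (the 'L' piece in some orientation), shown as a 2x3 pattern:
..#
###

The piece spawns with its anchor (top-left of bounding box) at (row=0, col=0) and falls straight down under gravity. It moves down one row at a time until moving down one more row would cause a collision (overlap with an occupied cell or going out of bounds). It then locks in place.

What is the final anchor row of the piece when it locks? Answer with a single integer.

Answer: 2

Derivation:
Spawn at (row=0, col=0). Try each row:
  row 0: fits
  row 1: fits
  row 2: fits
  row 3: blocked -> lock at row 2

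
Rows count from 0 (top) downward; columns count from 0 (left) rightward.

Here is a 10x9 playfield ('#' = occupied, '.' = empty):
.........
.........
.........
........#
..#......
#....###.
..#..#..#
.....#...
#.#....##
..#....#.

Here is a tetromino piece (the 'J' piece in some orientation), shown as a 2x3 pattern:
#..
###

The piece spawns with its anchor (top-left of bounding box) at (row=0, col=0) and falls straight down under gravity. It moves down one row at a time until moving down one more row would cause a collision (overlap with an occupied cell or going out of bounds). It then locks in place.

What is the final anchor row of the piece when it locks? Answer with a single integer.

Spawn at (row=0, col=0). Try each row:
  row 0: fits
  row 1: fits
  row 2: fits
  row 3: blocked -> lock at row 2

Answer: 2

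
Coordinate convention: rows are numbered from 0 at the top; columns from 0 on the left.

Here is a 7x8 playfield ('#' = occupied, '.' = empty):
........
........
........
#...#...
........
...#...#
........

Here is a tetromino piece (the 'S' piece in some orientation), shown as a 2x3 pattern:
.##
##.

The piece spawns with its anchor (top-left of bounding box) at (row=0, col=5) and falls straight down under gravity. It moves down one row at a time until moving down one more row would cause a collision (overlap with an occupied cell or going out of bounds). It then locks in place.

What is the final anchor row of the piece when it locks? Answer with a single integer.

Answer: 4

Derivation:
Spawn at (row=0, col=5). Try each row:
  row 0: fits
  row 1: fits
  row 2: fits
  row 3: fits
  row 4: fits
  row 5: blocked -> lock at row 4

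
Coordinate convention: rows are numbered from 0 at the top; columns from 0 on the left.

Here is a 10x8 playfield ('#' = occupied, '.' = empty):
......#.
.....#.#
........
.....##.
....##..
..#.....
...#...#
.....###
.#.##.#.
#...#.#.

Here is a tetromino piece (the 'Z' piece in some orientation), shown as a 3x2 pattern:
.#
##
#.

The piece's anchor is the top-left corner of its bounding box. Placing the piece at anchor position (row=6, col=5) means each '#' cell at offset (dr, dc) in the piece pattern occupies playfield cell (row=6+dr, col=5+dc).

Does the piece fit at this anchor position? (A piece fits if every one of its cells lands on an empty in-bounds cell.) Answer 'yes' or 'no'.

Check each piece cell at anchor (6, 5):
  offset (0,1) -> (6,6): empty -> OK
  offset (1,0) -> (7,5): occupied ('#') -> FAIL
  offset (1,1) -> (7,6): occupied ('#') -> FAIL
  offset (2,0) -> (8,5): empty -> OK
All cells valid: no

Answer: no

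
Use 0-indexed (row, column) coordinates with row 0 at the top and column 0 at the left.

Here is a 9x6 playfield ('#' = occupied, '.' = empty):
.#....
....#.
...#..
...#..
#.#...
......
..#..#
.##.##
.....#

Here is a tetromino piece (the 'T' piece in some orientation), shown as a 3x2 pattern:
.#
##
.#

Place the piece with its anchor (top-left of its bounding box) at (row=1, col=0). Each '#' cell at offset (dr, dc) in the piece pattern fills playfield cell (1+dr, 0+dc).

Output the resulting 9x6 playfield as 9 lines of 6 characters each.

Answer: .#....
.#..#.
##.#..
.#.#..
#.#...
......
..#..#
.##.##
.....#

Derivation:
Fill (1+0,0+1) = (1,1)
Fill (1+1,0+0) = (2,0)
Fill (1+1,0+1) = (2,1)
Fill (1+2,0+1) = (3,1)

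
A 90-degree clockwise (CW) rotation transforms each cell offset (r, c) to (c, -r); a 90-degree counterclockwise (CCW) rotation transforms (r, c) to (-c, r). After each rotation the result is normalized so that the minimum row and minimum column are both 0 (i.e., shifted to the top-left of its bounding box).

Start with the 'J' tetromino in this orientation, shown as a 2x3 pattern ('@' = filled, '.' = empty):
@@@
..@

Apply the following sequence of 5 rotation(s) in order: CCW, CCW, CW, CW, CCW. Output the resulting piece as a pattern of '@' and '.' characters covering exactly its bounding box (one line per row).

Answer: @@
@.
@.

Derivation:
Start:
@@@
..@
After rotation 1 (CCW):
@@
@.
@.
After rotation 2 (CCW):
@..
@@@
After rotation 3 (CW):
@@
@.
@.
After rotation 4 (CW):
@@@
..@
After rotation 5 (CCW):
@@
@.
@.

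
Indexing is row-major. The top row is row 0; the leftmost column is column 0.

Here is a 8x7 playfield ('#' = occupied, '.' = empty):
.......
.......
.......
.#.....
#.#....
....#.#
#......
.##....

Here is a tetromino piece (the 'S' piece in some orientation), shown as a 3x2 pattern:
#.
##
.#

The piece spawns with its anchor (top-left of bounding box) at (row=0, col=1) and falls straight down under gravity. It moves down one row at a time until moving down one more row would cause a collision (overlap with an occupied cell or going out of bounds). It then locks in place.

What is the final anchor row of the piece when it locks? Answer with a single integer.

Answer: 1

Derivation:
Spawn at (row=0, col=1). Try each row:
  row 0: fits
  row 1: fits
  row 2: blocked -> lock at row 1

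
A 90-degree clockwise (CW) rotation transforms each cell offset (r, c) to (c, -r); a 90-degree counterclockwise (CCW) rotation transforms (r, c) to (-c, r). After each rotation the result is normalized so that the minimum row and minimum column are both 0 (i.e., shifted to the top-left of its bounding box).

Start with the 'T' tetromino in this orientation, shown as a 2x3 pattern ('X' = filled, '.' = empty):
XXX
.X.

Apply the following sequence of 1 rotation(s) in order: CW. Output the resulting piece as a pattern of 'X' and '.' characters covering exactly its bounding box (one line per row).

Start:
XXX
.X.
After rotation 1 (CW):
.X
XX
.X

Answer: .X
XX
.X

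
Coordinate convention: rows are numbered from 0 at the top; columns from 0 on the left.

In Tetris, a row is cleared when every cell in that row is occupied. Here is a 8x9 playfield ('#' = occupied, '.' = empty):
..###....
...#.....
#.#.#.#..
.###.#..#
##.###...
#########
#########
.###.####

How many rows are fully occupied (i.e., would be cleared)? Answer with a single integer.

Answer: 2

Derivation:
Check each row:
  row 0: 6 empty cells -> not full
  row 1: 8 empty cells -> not full
  row 2: 5 empty cells -> not full
  row 3: 4 empty cells -> not full
  row 4: 4 empty cells -> not full
  row 5: 0 empty cells -> FULL (clear)
  row 6: 0 empty cells -> FULL (clear)
  row 7: 2 empty cells -> not full
Total rows cleared: 2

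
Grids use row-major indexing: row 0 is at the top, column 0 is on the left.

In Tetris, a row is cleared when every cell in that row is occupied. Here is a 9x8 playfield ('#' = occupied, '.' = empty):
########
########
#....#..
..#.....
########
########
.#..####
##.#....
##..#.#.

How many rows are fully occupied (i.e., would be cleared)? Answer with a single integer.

Answer: 4

Derivation:
Check each row:
  row 0: 0 empty cells -> FULL (clear)
  row 1: 0 empty cells -> FULL (clear)
  row 2: 6 empty cells -> not full
  row 3: 7 empty cells -> not full
  row 4: 0 empty cells -> FULL (clear)
  row 5: 0 empty cells -> FULL (clear)
  row 6: 3 empty cells -> not full
  row 7: 5 empty cells -> not full
  row 8: 4 empty cells -> not full
Total rows cleared: 4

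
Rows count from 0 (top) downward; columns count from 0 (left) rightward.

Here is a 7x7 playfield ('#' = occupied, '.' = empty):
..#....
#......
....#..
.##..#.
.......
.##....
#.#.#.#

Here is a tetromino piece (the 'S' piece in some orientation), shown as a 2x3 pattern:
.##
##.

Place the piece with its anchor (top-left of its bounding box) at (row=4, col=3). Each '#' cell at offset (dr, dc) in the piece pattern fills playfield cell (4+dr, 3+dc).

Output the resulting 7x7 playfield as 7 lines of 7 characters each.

Answer: ..#....
#......
....#..
.##..#.
....##.
.####..
#.#.#.#

Derivation:
Fill (4+0,3+1) = (4,4)
Fill (4+0,3+2) = (4,5)
Fill (4+1,3+0) = (5,3)
Fill (4+1,3+1) = (5,4)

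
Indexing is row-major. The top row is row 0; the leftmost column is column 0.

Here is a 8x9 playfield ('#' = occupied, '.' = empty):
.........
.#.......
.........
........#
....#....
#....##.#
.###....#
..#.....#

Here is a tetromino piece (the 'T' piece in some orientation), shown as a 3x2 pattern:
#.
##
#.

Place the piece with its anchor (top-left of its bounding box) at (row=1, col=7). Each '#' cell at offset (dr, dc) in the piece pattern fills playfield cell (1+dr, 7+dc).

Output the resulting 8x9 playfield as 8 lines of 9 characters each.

Fill (1+0,7+0) = (1,7)
Fill (1+1,7+0) = (2,7)
Fill (1+1,7+1) = (2,8)
Fill (1+2,7+0) = (3,7)

Answer: .........
.#.....#.
.......##
.......##
....#....
#....##.#
.###....#
..#.....#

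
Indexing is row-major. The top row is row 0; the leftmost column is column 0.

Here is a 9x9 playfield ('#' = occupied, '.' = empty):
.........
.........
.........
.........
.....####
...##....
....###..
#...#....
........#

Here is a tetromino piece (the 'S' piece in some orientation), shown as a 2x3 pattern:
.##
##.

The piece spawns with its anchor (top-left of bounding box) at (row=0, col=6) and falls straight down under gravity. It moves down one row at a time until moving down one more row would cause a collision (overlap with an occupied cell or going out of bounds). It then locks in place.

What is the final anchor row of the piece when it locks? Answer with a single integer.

Answer: 2

Derivation:
Spawn at (row=0, col=6). Try each row:
  row 0: fits
  row 1: fits
  row 2: fits
  row 3: blocked -> lock at row 2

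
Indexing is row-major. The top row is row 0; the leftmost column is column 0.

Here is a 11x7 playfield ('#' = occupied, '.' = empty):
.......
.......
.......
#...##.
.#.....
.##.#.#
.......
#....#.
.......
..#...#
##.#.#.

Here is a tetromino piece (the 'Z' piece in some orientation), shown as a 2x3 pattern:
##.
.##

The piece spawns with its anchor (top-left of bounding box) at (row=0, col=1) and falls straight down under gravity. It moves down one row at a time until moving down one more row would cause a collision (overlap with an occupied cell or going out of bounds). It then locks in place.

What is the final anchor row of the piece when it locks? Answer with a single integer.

Answer: 3

Derivation:
Spawn at (row=0, col=1). Try each row:
  row 0: fits
  row 1: fits
  row 2: fits
  row 3: fits
  row 4: blocked -> lock at row 3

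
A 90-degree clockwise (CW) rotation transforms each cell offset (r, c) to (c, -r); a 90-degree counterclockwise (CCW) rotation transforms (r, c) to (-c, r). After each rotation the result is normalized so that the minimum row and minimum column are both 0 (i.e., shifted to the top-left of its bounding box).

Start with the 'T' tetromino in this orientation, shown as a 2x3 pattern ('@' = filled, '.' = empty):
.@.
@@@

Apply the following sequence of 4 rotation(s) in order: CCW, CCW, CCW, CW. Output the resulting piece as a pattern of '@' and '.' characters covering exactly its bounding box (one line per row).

Answer: @@@
.@.

Derivation:
Start:
.@.
@@@
After rotation 1 (CCW):
.@
@@
.@
After rotation 2 (CCW):
@@@
.@.
After rotation 3 (CCW):
@.
@@
@.
After rotation 4 (CW):
@@@
.@.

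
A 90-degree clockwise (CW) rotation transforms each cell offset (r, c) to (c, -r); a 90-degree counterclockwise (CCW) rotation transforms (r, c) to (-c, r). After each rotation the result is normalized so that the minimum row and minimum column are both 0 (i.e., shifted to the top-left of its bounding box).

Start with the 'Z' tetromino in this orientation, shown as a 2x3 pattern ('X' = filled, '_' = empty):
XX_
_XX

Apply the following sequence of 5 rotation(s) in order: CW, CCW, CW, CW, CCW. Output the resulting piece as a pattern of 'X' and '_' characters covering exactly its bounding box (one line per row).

Answer: _X
XX
X_

Derivation:
Start:
XX_
_XX
After rotation 1 (CW):
_X
XX
X_
After rotation 2 (CCW):
XX_
_XX
After rotation 3 (CW):
_X
XX
X_
After rotation 4 (CW):
XX_
_XX
After rotation 5 (CCW):
_X
XX
X_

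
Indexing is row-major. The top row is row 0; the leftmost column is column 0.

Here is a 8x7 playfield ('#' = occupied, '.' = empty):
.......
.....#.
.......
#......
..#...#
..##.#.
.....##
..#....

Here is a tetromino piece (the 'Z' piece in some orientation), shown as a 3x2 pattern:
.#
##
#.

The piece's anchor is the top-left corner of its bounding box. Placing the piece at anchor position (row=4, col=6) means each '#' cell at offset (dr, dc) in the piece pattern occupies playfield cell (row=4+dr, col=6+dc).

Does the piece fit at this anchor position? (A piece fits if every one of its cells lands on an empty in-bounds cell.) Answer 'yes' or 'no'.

Answer: no

Derivation:
Check each piece cell at anchor (4, 6):
  offset (0,1) -> (4,7): out of bounds -> FAIL
  offset (1,0) -> (5,6): empty -> OK
  offset (1,1) -> (5,7): out of bounds -> FAIL
  offset (2,0) -> (6,6): occupied ('#') -> FAIL
All cells valid: no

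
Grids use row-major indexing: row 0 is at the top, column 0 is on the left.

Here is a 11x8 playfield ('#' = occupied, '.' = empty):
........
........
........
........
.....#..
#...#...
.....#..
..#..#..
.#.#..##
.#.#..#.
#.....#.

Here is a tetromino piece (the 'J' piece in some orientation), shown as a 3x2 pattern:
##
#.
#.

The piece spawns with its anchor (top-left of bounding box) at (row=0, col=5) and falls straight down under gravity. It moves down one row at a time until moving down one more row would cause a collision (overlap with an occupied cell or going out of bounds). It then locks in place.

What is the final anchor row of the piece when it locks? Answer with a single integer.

Spawn at (row=0, col=5). Try each row:
  row 0: fits
  row 1: fits
  row 2: blocked -> lock at row 1

Answer: 1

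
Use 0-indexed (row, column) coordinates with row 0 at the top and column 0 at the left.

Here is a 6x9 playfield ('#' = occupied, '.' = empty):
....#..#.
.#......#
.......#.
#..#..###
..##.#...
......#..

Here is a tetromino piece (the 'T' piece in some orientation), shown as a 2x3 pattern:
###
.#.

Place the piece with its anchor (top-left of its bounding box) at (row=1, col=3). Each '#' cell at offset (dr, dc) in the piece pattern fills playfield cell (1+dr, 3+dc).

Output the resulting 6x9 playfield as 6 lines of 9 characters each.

Fill (1+0,3+0) = (1,3)
Fill (1+0,3+1) = (1,4)
Fill (1+0,3+2) = (1,5)
Fill (1+1,3+1) = (2,4)

Answer: ....#..#.
.#.###..#
....#..#.
#..#..###
..##.#...
......#..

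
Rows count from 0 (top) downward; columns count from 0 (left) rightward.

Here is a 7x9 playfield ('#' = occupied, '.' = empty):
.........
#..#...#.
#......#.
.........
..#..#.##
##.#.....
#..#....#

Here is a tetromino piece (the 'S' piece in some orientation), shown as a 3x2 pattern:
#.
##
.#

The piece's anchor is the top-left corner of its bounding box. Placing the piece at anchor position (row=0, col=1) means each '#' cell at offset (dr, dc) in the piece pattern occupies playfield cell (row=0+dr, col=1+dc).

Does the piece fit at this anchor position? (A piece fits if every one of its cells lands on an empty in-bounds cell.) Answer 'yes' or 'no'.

Check each piece cell at anchor (0, 1):
  offset (0,0) -> (0,1): empty -> OK
  offset (1,0) -> (1,1): empty -> OK
  offset (1,1) -> (1,2): empty -> OK
  offset (2,1) -> (2,2): empty -> OK
All cells valid: yes

Answer: yes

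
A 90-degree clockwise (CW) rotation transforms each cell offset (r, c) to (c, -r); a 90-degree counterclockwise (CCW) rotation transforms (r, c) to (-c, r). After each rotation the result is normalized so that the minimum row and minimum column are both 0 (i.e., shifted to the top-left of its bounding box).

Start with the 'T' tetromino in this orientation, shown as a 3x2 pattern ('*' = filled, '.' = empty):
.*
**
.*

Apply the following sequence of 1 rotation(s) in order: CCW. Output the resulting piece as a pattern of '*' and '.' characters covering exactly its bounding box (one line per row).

Answer: ***
.*.

Derivation:
Start:
.*
**
.*
After rotation 1 (CCW):
***
.*.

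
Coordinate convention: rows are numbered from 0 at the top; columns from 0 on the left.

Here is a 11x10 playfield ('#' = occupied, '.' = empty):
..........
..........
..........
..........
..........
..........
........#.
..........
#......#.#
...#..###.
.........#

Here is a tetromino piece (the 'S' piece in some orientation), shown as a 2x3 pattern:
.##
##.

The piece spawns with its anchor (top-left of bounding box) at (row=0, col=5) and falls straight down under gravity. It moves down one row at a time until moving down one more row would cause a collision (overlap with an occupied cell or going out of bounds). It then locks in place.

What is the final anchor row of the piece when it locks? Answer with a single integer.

Answer: 7

Derivation:
Spawn at (row=0, col=5). Try each row:
  row 0: fits
  row 1: fits
  row 2: fits
  row 3: fits
  row 4: fits
  row 5: fits
  row 6: fits
  row 7: fits
  row 8: blocked -> lock at row 7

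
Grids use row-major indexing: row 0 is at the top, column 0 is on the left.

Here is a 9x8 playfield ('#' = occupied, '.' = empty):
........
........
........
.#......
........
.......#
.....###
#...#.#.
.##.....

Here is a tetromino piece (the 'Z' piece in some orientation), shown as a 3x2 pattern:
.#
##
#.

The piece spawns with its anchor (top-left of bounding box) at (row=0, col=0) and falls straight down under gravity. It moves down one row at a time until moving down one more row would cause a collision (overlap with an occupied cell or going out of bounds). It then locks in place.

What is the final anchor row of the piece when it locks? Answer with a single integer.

Answer: 1

Derivation:
Spawn at (row=0, col=0). Try each row:
  row 0: fits
  row 1: fits
  row 2: blocked -> lock at row 1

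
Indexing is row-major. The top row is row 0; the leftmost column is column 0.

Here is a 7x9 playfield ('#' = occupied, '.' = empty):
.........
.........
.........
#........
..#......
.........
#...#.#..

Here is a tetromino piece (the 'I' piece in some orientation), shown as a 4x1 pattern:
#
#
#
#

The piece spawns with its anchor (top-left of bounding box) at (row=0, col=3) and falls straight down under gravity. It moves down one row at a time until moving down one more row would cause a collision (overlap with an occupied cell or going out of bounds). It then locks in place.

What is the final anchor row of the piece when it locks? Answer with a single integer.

Spawn at (row=0, col=3). Try each row:
  row 0: fits
  row 1: fits
  row 2: fits
  row 3: fits
  row 4: blocked -> lock at row 3

Answer: 3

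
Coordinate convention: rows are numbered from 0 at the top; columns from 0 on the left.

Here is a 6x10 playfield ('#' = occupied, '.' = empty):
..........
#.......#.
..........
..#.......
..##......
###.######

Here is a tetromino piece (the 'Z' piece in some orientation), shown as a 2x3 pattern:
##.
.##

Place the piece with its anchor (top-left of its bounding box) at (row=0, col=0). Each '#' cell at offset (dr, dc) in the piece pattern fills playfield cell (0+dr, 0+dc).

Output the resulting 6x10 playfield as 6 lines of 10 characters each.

Fill (0+0,0+0) = (0,0)
Fill (0+0,0+1) = (0,1)
Fill (0+1,0+1) = (1,1)
Fill (0+1,0+2) = (1,2)

Answer: ##........
###.....#.
..........
..#.......
..##......
###.######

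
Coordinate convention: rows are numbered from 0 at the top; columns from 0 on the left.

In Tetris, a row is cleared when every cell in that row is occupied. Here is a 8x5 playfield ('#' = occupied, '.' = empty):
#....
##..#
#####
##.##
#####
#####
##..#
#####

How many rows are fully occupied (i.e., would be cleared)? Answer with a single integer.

Check each row:
  row 0: 4 empty cells -> not full
  row 1: 2 empty cells -> not full
  row 2: 0 empty cells -> FULL (clear)
  row 3: 1 empty cell -> not full
  row 4: 0 empty cells -> FULL (clear)
  row 5: 0 empty cells -> FULL (clear)
  row 6: 2 empty cells -> not full
  row 7: 0 empty cells -> FULL (clear)
Total rows cleared: 4

Answer: 4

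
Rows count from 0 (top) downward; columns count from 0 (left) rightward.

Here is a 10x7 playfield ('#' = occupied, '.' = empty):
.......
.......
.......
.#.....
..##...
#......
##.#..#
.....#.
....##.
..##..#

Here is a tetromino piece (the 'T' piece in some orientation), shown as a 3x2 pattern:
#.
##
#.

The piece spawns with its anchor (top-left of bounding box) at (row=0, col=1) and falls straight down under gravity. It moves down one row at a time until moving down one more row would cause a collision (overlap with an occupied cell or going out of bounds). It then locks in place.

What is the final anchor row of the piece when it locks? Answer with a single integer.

Spawn at (row=0, col=1). Try each row:
  row 0: fits
  row 1: blocked -> lock at row 0

Answer: 0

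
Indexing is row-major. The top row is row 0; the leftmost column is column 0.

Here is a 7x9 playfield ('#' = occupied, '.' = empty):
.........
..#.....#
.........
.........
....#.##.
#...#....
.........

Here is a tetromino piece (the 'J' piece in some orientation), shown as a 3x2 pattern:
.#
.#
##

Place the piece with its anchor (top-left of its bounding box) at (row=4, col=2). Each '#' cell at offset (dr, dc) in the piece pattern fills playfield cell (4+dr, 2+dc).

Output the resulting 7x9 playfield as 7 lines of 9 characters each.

Answer: .........
..#.....#
.........
.........
...##.##.
#..##....
..##.....

Derivation:
Fill (4+0,2+1) = (4,3)
Fill (4+1,2+1) = (5,3)
Fill (4+2,2+0) = (6,2)
Fill (4+2,2+1) = (6,3)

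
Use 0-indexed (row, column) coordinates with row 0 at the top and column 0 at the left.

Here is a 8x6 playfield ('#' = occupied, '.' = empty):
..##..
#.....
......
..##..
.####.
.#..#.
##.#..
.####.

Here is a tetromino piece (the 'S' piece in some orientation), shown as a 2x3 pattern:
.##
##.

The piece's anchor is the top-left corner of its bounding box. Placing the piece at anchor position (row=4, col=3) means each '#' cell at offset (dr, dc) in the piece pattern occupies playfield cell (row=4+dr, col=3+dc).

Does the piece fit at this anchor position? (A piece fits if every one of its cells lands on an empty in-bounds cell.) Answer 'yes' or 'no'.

Check each piece cell at anchor (4, 3):
  offset (0,1) -> (4,4): occupied ('#') -> FAIL
  offset (0,2) -> (4,5): empty -> OK
  offset (1,0) -> (5,3): empty -> OK
  offset (1,1) -> (5,4): occupied ('#') -> FAIL
All cells valid: no

Answer: no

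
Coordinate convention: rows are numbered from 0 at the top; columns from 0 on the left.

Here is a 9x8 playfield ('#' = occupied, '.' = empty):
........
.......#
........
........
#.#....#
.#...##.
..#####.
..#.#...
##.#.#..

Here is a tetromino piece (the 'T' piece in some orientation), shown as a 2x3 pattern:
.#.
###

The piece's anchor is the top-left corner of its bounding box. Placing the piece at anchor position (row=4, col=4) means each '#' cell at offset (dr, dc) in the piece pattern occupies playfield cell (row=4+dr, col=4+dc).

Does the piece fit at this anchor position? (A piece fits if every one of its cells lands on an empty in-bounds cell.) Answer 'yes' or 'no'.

Check each piece cell at anchor (4, 4):
  offset (0,1) -> (4,5): empty -> OK
  offset (1,0) -> (5,4): empty -> OK
  offset (1,1) -> (5,5): occupied ('#') -> FAIL
  offset (1,2) -> (5,6): occupied ('#') -> FAIL
All cells valid: no

Answer: no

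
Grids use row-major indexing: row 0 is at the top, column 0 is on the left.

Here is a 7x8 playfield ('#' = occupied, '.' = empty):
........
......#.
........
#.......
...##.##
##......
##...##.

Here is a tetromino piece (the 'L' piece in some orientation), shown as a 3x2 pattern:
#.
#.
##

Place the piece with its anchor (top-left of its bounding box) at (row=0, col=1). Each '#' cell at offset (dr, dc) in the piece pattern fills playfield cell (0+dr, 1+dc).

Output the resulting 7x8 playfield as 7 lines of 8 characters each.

Fill (0+0,1+0) = (0,1)
Fill (0+1,1+0) = (1,1)
Fill (0+2,1+0) = (2,1)
Fill (0+2,1+1) = (2,2)

Answer: .#......
.#....#.
.##.....
#.......
...##.##
##......
##...##.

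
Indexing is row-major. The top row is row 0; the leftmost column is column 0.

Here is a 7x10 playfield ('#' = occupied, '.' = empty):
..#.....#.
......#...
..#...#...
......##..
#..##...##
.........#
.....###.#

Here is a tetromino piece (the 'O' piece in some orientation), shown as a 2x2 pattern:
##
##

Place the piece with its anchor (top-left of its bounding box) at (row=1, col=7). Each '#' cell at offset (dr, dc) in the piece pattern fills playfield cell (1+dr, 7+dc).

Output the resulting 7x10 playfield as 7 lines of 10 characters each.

Answer: ..#.....#.
......###.
..#...###.
......##..
#..##...##
.........#
.....###.#

Derivation:
Fill (1+0,7+0) = (1,7)
Fill (1+0,7+1) = (1,8)
Fill (1+1,7+0) = (2,7)
Fill (1+1,7+1) = (2,8)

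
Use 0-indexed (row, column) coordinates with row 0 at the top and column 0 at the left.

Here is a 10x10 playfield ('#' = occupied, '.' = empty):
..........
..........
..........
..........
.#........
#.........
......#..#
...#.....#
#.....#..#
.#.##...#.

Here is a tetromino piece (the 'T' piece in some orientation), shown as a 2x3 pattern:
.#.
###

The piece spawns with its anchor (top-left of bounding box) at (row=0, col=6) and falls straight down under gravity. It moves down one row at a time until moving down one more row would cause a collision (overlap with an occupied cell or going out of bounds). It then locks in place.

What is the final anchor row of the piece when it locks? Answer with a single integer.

Spawn at (row=0, col=6). Try each row:
  row 0: fits
  row 1: fits
  row 2: fits
  row 3: fits
  row 4: fits
  row 5: blocked -> lock at row 4

Answer: 4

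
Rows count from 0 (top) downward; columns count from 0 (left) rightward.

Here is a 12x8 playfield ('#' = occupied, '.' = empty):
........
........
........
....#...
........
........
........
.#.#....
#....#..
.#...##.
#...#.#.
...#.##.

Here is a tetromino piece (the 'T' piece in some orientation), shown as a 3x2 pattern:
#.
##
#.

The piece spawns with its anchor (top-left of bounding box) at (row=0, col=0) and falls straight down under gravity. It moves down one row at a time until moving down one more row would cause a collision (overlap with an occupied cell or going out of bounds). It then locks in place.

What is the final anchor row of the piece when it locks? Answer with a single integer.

Answer: 5

Derivation:
Spawn at (row=0, col=0). Try each row:
  row 0: fits
  row 1: fits
  row 2: fits
  row 3: fits
  row 4: fits
  row 5: fits
  row 6: blocked -> lock at row 5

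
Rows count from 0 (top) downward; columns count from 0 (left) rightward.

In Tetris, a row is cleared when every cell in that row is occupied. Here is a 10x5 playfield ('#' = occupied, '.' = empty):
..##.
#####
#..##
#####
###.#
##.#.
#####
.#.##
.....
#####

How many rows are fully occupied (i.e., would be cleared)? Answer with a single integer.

Answer: 4

Derivation:
Check each row:
  row 0: 3 empty cells -> not full
  row 1: 0 empty cells -> FULL (clear)
  row 2: 2 empty cells -> not full
  row 3: 0 empty cells -> FULL (clear)
  row 4: 1 empty cell -> not full
  row 5: 2 empty cells -> not full
  row 6: 0 empty cells -> FULL (clear)
  row 7: 2 empty cells -> not full
  row 8: 5 empty cells -> not full
  row 9: 0 empty cells -> FULL (clear)
Total rows cleared: 4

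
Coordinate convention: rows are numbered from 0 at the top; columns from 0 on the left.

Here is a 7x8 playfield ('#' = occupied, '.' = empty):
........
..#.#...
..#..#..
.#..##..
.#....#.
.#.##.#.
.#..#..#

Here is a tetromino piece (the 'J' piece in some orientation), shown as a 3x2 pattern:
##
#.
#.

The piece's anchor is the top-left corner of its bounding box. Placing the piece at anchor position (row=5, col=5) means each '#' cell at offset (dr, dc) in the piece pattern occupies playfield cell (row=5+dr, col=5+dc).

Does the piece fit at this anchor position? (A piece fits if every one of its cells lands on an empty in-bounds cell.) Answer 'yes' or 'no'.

Check each piece cell at anchor (5, 5):
  offset (0,0) -> (5,5): empty -> OK
  offset (0,1) -> (5,6): occupied ('#') -> FAIL
  offset (1,0) -> (6,5): empty -> OK
  offset (2,0) -> (7,5): out of bounds -> FAIL
All cells valid: no

Answer: no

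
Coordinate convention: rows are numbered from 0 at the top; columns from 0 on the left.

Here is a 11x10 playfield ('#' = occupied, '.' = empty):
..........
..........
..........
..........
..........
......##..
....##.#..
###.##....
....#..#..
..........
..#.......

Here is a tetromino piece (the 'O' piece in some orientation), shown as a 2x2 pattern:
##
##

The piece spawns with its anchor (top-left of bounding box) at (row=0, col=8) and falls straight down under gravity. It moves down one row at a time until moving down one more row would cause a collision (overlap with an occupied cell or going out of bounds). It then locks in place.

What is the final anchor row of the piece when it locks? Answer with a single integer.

Answer: 9

Derivation:
Spawn at (row=0, col=8). Try each row:
  row 0: fits
  row 1: fits
  row 2: fits
  row 3: fits
  row 4: fits
  row 5: fits
  row 6: fits
  row 7: fits
  row 8: fits
  row 9: fits
  row 10: blocked -> lock at row 9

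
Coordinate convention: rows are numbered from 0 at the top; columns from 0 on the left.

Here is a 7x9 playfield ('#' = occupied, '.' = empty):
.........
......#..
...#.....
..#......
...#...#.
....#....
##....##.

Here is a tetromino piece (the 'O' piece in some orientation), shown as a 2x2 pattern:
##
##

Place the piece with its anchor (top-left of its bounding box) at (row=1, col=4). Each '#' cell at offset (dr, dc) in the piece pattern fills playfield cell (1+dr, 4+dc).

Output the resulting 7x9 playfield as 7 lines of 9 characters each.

Answer: .........
....###..
...###...
..#......
...#...#.
....#....
##....##.

Derivation:
Fill (1+0,4+0) = (1,4)
Fill (1+0,4+1) = (1,5)
Fill (1+1,4+0) = (2,4)
Fill (1+1,4+1) = (2,5)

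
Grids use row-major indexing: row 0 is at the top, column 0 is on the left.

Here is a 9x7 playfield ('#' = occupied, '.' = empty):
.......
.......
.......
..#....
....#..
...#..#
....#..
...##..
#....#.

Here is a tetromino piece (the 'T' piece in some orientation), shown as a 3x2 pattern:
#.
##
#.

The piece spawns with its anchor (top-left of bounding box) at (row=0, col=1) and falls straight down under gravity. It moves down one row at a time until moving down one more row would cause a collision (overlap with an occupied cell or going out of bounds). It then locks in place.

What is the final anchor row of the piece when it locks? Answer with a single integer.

Answer: 1

Derivation:
Spawn at (row=0, col=1). Try each row:
  row 0: fits
  row 1: fits
  row 2: blocked -> lock at row 1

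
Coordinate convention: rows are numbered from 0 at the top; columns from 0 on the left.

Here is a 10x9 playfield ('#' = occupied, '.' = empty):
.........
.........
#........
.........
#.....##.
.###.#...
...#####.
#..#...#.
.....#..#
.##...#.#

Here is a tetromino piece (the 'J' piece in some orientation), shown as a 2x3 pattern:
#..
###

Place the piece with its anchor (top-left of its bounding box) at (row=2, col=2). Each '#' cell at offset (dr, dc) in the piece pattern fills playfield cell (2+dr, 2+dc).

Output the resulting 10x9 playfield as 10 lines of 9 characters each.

Fill (2+0,2+0) = (2,2)
Fill (2+1,2+0) = (3,2)
Fill (2+1,2+1) = (3,3)
Fill (2+1,2+2) = (3,4)

Answer: .........
.........
#.#......
..###....
#.....##.
.###.#...
...#####.
#..#...#.
.....#..#
.##...#.#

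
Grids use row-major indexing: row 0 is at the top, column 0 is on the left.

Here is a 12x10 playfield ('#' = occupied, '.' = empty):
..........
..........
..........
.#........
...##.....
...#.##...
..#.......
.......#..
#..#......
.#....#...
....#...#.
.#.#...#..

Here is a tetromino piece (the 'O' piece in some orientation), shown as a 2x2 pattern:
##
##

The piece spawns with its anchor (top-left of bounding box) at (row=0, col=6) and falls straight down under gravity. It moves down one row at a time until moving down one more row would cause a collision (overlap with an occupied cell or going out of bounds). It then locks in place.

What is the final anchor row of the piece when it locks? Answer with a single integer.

Spawn at (row=0, col=6). Try each row:
  row 0: fits
  row 1: fits
  row 2: fits
  row 3: fits
  row 4: blocked -> lock at row 3

Answer: 3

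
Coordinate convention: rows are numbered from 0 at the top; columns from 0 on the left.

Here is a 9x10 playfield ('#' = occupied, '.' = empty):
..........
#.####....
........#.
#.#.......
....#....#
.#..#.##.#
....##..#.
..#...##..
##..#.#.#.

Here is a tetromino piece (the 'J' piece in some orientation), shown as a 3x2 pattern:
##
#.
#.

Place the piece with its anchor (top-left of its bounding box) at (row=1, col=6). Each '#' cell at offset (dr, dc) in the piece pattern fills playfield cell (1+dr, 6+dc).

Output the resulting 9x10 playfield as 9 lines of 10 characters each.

Fill (1+0,6+0) = (1,6)
Fill (1+0,6+1) = (1,7)
Fill (1+1,6+0) = (2,6)
Fill (1+2,6+0) = (3,6)

Answer: ..........
#.######..
......#.#.
#.#...#...
....#....#
.#..#.##.#
....##..#.
..#...##..
##..#.#.#.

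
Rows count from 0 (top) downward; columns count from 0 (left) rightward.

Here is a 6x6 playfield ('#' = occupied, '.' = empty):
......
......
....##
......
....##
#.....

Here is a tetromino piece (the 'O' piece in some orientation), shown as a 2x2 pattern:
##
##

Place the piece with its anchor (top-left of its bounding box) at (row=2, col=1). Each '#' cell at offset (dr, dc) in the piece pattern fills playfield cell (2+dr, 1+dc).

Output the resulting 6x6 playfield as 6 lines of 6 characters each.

Fill (2+0,1+0) = (2,1)
Fill (2+0,1+1) = (2,2)
Fill (2+1,1+0) = (3,1)
Fill (2+1,1+1) = (3,2)

Answer: ......
......
.##.##
.##...
....##
#.....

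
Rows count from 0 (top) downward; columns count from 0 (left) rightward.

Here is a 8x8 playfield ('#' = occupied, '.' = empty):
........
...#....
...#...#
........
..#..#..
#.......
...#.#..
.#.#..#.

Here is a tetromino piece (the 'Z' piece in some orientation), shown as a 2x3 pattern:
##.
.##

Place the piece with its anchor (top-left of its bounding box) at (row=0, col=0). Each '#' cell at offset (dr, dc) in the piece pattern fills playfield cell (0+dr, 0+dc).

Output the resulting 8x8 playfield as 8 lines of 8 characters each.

Fill (0+0,0+0) = (0,0)
Fill (0+0,0+1) = (0,1)
Fill (0+1,0+1) = (1,1)
Fill (0+1,0+2) = (1,2)

Answer: ##......
.###....
...#...#
........
..#..#..
#.......
...#.#..
.#.#..#.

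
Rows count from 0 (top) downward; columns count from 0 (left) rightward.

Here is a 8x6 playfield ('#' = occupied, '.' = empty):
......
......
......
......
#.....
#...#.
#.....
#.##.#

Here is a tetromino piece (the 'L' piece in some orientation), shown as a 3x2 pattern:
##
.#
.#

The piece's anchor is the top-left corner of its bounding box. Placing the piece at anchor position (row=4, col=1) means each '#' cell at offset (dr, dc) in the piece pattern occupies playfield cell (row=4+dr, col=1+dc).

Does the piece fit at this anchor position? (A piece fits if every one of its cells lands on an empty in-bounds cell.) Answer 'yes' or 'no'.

Answer: yes

Derivation:
Check each piece cell at anchor (4, 1):
  offset (0,0) -> (4,1): empty -> OK
  offset (0,1) -> (4,2): empty -> OK
  offset (1,1) -> (5,2): empty -> OK
  offset (2,1) -> (6,2): empty -> OK
All cells valid: yes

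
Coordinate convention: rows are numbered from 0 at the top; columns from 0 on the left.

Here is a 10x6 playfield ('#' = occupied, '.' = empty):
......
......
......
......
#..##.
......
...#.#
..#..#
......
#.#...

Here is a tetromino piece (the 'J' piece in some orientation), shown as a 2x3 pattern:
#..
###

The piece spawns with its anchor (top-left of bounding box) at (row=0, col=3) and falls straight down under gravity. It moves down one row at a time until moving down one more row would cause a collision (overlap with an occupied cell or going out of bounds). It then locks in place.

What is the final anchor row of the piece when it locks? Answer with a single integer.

Answer: 2

Derivation:
Spawn at (row=0, col=3). Try each row:
  row 0: fits
  row 1: fits
  row 2: fits
  row 3: blocked -> lock at row 2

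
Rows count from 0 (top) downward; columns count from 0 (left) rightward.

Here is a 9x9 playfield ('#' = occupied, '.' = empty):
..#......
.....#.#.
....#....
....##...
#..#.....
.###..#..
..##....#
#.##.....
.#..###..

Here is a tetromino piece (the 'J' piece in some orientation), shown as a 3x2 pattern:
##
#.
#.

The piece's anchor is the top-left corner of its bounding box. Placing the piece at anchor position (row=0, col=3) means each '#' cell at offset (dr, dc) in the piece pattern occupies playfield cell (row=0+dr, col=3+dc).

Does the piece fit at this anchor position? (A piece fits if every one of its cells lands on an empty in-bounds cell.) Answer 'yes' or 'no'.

Answer: yes

Derivation:
Check each piece cell at anchor (0, 3):
  offset (0,0) -> (0,3): empty -> OK
  offset (0,1) -> (0,4): empty -> OK
  offset (1,0) -> (1,3): empty -> OK
  offset (2,0) -> (2,3): empty -> OK
All cells valid: yes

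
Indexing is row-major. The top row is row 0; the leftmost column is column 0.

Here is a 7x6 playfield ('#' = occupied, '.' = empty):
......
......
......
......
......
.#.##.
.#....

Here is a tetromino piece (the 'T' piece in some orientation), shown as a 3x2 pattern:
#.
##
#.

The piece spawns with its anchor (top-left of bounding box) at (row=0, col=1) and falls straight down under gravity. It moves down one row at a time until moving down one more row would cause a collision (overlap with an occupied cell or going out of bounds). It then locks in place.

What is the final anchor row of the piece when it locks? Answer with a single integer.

Spawn at (row=0, col=1). Try each row:
  row 0: fits
  row 1: fits
  row 2: fits
  row 3: blocked -> lock at row 2

Answer: 2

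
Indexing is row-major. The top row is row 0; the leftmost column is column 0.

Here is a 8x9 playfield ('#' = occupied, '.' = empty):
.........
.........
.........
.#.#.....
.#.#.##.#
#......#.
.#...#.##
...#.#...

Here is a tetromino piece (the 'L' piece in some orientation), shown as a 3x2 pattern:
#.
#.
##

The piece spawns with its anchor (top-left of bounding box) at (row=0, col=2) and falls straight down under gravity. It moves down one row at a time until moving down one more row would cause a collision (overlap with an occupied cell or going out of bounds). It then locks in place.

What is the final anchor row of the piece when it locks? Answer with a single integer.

Spawn at (row=0, col=2). Try each row:
  row 0: fits
  row 1: blocked -> lock at row 0

Answer: 0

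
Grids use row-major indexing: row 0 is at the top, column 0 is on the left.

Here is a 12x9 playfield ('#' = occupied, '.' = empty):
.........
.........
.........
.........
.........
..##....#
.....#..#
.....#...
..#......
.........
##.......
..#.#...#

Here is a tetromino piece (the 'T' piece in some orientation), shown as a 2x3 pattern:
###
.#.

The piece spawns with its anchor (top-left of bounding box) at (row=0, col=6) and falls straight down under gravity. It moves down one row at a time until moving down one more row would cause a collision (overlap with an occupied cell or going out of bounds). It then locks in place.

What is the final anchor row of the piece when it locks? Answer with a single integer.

Answer: 4

Derivation:
Spawn at (row=0, col=6). Try each row:
  row 0: fits
  row 1: fits
  row 2: fits
  row 3: fits
  row 4: fits
  row 5: blocked -> lock at row 4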